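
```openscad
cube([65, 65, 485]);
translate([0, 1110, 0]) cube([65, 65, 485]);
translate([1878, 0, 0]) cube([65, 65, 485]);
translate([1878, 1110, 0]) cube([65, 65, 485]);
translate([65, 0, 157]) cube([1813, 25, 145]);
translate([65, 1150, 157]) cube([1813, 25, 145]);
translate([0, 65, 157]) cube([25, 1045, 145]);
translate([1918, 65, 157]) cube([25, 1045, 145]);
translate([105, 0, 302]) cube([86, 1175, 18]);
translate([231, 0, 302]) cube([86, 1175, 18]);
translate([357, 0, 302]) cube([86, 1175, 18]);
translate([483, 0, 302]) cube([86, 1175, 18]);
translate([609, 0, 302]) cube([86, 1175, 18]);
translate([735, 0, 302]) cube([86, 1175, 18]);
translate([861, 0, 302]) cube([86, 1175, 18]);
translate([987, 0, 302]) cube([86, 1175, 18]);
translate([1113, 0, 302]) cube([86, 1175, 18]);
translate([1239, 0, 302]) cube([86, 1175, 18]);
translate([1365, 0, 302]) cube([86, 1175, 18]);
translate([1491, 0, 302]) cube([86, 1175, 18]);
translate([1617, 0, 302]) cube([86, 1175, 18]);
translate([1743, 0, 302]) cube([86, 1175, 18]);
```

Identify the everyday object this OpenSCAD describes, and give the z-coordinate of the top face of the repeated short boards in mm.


A bed frame. The slat-top height is 320 mm.

Four posts, four rails, and a row of slats — a bed frame. Slats sit on the rails at z = 157 + 145 = 302; with slat thickness 18, the top is 320 mm.


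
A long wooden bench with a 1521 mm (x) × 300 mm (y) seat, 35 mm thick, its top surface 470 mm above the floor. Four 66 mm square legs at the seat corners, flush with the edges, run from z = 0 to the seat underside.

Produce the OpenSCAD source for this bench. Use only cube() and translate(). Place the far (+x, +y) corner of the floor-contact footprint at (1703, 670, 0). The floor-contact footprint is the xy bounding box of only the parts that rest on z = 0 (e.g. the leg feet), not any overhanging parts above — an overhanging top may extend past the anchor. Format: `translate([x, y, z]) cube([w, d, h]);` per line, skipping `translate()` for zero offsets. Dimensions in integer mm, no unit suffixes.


translate([182, 370, 435]) cube([1521, 300, 35]);
translate([182, 370, 0]) cube([66, 66, 435]);
translate([182, 604, 0]) cube([66, 66, 435]);
translate([1637, 370, 0]) cube([66, 66, 435]);
translate([1637, 604, 0]) cube([66, 66, 435]);


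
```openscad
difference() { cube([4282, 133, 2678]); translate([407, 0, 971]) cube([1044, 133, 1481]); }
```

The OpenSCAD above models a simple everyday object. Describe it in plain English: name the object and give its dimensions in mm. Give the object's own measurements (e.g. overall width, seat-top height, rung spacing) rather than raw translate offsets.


A wall 4282 mm long (x), 133 mm thick (y), 2678 mm tall, with a rectangular window opening cut through it. The opening is 1044 mm wide and 1481 mm tall; its sill is at z = 971 mm and its near (−x) edge is 407 mm from the wall's −x end. The opening passes through the full wall thickness.


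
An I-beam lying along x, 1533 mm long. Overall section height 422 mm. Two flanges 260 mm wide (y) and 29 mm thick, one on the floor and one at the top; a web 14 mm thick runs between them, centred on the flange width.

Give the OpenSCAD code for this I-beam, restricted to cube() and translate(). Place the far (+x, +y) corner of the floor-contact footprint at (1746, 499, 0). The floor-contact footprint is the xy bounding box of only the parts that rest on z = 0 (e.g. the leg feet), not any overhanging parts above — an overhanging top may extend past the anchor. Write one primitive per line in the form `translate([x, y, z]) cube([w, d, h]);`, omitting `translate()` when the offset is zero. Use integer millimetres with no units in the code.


translate([213, 239, 0]) cube([1533, 260, 29]);
translate([213, 362, 29]) cube([1533, 14, 364]);
translate([213, 239, 393]) cube([1533, 260, 29]);


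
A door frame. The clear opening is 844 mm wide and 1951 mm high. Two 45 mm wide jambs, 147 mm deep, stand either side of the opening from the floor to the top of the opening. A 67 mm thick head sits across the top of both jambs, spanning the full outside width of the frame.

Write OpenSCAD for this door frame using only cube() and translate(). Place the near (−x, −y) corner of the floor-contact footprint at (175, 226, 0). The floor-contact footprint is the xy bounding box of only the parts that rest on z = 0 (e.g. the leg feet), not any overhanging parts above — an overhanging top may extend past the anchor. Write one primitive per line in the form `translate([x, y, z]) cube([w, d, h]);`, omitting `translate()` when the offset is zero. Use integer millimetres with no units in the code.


translate([175, 226, 0]) cube([45, 147, 1951]);
translate([1064, 226, 0]) cube([45, 147, 1951]);
translate([175, 226, 1951]) cube([934, 147, 67]);


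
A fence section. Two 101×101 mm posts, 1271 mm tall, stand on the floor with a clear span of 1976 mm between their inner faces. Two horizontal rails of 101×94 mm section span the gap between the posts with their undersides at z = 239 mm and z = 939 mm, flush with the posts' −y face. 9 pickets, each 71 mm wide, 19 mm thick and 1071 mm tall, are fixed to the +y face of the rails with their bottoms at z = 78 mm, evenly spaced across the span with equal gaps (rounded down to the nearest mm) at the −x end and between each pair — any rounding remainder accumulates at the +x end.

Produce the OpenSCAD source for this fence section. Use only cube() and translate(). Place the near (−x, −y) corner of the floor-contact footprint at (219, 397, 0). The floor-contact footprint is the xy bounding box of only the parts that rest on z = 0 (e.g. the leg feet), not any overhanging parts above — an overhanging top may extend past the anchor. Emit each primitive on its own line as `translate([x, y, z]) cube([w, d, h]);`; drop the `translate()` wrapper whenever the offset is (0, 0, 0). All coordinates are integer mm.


translate([219, 397, 0]) cube([101, 101, 1271]);
translate([2296, 397, 0]) cube([101, 101, 1271]);
translate([320, 397, 239]) cube([1976, 101, 94]);
translate([320, 397, 939]) cube([1976, 101, 94]);
translate([453, 498, 78]) cube([71, 19, 1071]);
translate([657, 498, 78]) cube([71, 19, 1071]);
translate([861, 498, 78]) cube([71, 19, 1071]);
translate([1065, 498, 78]) cube([71, 19, 1071]);
translate([1269, 498, 78]) cube([71, 19, 1071]);
translate([1473, 498, 78]) cube([71, 19, 1071]);
translate([1677, 498, 78]) cube([71, 19, 1071]);
translate([1881, 498, 78]) cube([71, 19, 1071]);
translate([2085, 498, 78]) cube([71, 19, 1071]);


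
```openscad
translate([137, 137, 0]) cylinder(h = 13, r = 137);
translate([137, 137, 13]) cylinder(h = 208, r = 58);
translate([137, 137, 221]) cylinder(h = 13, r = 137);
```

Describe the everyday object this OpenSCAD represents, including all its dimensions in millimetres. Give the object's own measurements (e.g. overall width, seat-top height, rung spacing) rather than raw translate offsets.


A spool: two coaxial disc flanges of radius 137 mm and thickness 13 mm, joined by a core cylinder of radius 58 mm and height 208 mm. The lower flange rests on z = 0 and the three cylinders share a vertical axis.


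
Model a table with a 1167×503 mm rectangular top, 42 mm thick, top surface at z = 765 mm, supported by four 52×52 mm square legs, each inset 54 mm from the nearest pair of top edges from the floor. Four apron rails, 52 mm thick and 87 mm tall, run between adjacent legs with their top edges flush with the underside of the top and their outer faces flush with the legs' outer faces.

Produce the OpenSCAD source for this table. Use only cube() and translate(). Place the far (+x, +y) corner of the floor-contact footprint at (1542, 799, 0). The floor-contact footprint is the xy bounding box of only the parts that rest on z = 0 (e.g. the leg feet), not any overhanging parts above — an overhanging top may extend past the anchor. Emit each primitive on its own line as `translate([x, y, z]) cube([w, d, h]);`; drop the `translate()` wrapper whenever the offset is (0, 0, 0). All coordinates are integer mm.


translate([429, 350, 723]) cube([1167, 503, 42]);
translate([483, 404, 0]) cube([52, 52, 723]);
translate([1490, 404, 0]) cube([52, 52, 723]);
translate([483, 747, 0]) cube([52, 52, 723]);
translate([1490, 747, 0]) cube([52, 52, 723]);
translate([535, 404, 636]) cube([955, 52, 87]);
translate([535, 747, 636]) cube([955, 52, 87]);
translate([483, 456, 636]) cube([52, 291, 87]);
translate([1490, 456, 636]) cube([52, 291, 87]);


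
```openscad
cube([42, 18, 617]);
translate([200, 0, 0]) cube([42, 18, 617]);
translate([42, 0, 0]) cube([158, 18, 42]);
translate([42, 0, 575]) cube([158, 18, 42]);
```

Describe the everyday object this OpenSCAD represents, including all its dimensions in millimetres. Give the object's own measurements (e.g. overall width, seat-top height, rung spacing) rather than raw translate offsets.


A rectangular picture frame lying in the x–z plane (depth along y). The opening is 158 mm wide (x) by 533 mm tall (z), surrounded by a border 42 mm wide on all four sides. The frame is 18 mm deep and is made of two full-height vertical stiles with two horizontal rails fitted between them.


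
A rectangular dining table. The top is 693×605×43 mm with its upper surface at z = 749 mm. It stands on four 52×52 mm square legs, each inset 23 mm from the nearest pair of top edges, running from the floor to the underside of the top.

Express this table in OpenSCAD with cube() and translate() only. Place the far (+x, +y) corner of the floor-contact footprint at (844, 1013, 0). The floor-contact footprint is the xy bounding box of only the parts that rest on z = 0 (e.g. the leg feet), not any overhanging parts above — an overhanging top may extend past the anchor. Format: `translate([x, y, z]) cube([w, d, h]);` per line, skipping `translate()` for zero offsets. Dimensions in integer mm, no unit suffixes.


// leg_h = 749 - 43 = 706
translate([174, 431, 706]) cube([693, 605, 43]);
translate([197, 454, 0]) cube([52, 52, 706]);
translate([792, 454, 0]) cube([52, 52, 706]);
translate([197, 961, 0]) cube([52, 52, 706]);
translate([792, 961, 0]) cube([52, 52, 706]);


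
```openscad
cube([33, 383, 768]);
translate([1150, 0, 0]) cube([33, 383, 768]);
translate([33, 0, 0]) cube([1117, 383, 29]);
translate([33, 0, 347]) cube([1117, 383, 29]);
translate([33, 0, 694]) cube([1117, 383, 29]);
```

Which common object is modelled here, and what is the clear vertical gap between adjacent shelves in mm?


A bookshelf. The clear shelf gap is 318 mm.

Two tall side panels with 3 horizontal boards between them — a bookshelf. The first two shelf undersides are at z = 0 and z = 347; with shelf thickness 29, the clear gap is 347 − 0 − 29 = 318 mm.


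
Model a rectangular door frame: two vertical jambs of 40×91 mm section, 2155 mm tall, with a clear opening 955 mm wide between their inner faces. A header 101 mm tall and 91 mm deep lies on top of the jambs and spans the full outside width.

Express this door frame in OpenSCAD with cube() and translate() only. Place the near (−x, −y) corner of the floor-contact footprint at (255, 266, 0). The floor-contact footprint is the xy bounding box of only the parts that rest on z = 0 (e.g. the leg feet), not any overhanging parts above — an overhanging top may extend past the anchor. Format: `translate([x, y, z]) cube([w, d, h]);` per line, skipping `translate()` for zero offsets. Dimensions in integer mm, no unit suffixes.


translate([255, 266, 0]) cube([40, 91, 2155]);
translate([1250, 266, 0]) cube([40, 91, 2155]);
translate([255, 266, 2155]) cube([1035, 91, 101]);


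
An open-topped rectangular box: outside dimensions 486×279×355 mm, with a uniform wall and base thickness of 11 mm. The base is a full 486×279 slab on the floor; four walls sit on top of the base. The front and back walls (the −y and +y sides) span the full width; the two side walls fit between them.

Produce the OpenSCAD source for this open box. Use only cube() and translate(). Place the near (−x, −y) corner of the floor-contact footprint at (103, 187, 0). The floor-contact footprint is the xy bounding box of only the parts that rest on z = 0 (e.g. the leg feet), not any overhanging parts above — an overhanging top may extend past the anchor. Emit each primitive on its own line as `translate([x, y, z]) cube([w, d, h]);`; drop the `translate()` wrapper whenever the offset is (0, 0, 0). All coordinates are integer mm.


translate([103, 187, 0]) cube([486, 279, 11]);
translate([103, 187, 11]) cube([486, 11, 344]);
translate([103, 455, 11]) cube([486, 11, 344]);
translate([103, 198, 11]) cube([11, 257, 344]);
translate([578, 198, 11]) cube([11, 257, 344]);


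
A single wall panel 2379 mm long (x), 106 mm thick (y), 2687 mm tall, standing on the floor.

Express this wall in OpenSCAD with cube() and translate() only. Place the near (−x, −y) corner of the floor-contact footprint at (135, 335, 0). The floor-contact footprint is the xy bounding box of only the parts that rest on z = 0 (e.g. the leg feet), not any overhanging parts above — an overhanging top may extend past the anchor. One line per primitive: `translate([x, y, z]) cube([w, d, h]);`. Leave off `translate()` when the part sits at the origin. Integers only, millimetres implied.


translate([135, 335, 0]) cube([2379, 106, 2687]);


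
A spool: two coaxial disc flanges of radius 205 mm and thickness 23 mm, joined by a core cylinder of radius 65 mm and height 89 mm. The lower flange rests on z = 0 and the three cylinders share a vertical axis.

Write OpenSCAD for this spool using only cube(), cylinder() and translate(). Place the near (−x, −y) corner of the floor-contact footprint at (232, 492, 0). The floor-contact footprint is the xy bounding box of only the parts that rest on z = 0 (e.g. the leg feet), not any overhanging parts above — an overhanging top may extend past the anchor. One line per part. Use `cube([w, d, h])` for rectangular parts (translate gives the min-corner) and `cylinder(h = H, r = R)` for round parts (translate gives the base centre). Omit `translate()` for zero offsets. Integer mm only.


translate([437, 697, 0]) cylinder(h = 23, r = 205);
translate([437, 697, 23]) cylinder(h = 89, r = 65);
translate([437, 697, 112]) cylinder(h = 23, r = 205);


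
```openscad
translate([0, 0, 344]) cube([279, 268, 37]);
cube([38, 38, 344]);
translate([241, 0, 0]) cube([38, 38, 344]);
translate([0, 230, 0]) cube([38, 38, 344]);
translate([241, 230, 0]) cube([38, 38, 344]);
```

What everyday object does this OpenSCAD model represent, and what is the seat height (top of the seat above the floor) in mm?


A stool. The seat height is 381 mm.

A 279×268×37 slab at z = 344 on four corner posts — a stool. The seat top is 344 + 37 = 381 mm.


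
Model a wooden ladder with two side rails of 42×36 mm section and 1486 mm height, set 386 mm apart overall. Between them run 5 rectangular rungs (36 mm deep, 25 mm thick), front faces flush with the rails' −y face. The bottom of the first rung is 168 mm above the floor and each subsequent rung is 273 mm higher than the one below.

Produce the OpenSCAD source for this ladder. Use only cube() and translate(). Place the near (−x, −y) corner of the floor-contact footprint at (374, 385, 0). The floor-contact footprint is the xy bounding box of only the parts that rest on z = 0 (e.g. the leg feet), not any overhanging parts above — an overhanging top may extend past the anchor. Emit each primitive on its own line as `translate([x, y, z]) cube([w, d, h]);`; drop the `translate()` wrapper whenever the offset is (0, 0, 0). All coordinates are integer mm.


// rung span = 386 - 2*42 = 302
// rung[k] z = 168 + k*273
translate([374, 385, 0]) cube([42, 36, 1486]);
translate([718, 385, 0]) cube([42, 36, 1486]);
translate([416, 385, 168]) cube([302, 36, 25]);
translate([416, 385, 441]) cube([302, 36, 25]);
translate([416, 385, 714]) cube([302, 36, 25]);
translate([416, 385, 987]) cube([302, 36, 25]);
translate([416, 385, 1260]) cube([302, 36, 25]);


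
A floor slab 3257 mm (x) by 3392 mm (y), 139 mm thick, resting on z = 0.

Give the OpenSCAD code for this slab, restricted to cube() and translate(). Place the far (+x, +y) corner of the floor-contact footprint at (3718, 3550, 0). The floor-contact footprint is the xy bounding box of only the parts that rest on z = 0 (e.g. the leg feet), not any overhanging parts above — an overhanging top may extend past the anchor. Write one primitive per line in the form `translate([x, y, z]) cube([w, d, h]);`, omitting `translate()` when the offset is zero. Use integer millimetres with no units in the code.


translate([461, 158, 0]) cube([3257, 3392, 139]);


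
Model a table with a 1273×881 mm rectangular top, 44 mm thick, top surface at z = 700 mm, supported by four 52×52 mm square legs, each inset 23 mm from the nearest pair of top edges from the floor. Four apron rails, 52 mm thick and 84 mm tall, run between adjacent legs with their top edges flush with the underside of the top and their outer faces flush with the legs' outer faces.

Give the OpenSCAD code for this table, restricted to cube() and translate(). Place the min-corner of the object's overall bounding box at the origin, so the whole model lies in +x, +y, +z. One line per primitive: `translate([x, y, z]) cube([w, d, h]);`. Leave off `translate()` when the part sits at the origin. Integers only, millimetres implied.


translate([0, 0, 656]) cube([1273, 881, 44]);
translate([23, 23, 0]) cube([52, 52, 656]);
translate([1198, 23, 0]) cube([52, 52, 656]);
translate([23, 806, 0]) cube([52, 52, 656]);
translate([1198, 806, 0]) cube([52, 52, 656]);
translate([75, 23, 572]) cube([1123, 52, 84]);
translate([75, 806, 572]) cube([1123, 52, 84]);
translate([23, 75, 572]) cube([52, 731, 84]);
translate([1198, 75, 572]) cube([52, 731, 84]);


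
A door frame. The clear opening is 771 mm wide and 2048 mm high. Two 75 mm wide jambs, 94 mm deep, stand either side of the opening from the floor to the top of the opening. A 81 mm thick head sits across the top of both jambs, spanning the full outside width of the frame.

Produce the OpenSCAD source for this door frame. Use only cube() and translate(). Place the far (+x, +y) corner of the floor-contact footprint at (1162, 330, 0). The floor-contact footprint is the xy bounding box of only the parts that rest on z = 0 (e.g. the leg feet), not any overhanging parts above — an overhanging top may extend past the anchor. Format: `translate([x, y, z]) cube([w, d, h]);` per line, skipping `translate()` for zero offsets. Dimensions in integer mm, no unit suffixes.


translate([241, 236, 0]) cube([75, 94, 2048]);
translate([1087, 236, 0]) cube([75, 94, 2048]);
translate([241, 236, 2048]) cube([921, 94, 81]);


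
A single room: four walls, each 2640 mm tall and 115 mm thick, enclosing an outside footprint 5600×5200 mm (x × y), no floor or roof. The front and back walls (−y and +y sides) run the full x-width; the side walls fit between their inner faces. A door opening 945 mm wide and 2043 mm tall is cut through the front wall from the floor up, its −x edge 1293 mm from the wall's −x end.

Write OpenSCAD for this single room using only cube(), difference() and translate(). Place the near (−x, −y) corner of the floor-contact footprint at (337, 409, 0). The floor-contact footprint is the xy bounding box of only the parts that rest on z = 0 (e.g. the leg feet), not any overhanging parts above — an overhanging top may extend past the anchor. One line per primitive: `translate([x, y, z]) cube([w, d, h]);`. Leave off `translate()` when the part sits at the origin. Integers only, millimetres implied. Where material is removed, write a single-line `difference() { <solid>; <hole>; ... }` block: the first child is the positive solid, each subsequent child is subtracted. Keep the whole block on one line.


difference() { translate([337, 409, 0]) cube([5600, 115, 2640]); translate([1630, 409, 0]) cube([945, 115, 2043]); }
translate([337, 5494, 0]) cube([5600, 115, 2640]);
translate([337, 524, 0]) cube([115, 4970, 2640]);
translate([5822, 524, 0]) cube([115, 4970, 2640]);


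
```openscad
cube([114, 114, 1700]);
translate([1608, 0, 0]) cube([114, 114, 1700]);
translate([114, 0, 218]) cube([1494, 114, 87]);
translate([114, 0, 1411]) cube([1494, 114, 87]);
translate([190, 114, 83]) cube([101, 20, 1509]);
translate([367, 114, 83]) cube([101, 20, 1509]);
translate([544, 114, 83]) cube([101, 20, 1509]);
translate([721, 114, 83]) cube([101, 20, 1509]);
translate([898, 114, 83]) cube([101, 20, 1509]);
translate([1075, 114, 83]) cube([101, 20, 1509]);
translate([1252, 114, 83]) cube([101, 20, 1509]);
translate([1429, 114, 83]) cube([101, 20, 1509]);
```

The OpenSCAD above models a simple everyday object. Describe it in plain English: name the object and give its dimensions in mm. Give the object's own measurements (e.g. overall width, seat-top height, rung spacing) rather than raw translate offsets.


A fence section. Two 114×114 mm posts, 1700 mm tall, stand on the floor with a clear span of 1494 mm between their inner faces. Two horizontal rails of 114×87 mm section span the gap between the posts with their undersides at z = 218 mm and z = 1411 mm, flush with the posts' −y face. 8 pickets, each 101 mm wide, 20 mm thick and 1509 mm tall, are fixed to the +y face of the rails with their bottoms at z = 83 mm, spaced across the span with a 76 mm gap after the −x post and between neighbouring pickets, with 78 mm left before the +x post.


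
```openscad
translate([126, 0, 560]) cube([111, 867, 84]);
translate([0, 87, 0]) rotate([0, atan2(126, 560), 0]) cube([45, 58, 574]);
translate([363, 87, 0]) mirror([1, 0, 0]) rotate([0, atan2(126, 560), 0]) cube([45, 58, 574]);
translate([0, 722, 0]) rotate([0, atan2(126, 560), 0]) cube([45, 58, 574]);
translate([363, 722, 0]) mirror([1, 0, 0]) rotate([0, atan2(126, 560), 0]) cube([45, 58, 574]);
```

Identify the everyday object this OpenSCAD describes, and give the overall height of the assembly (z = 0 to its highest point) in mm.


A sawhorse. The overall height is 644 mm.

A beam across two mirrored pairs of raked legs — a sawhorse. The beam's underside is at z = 560 (matching the legs' vertical rise in atan2(126, 560)) and the beam is 84 mm tall, so its top is at 560 + 84 = 644 mm. The raked legs top out at the beam's underside, so that is the highest point.


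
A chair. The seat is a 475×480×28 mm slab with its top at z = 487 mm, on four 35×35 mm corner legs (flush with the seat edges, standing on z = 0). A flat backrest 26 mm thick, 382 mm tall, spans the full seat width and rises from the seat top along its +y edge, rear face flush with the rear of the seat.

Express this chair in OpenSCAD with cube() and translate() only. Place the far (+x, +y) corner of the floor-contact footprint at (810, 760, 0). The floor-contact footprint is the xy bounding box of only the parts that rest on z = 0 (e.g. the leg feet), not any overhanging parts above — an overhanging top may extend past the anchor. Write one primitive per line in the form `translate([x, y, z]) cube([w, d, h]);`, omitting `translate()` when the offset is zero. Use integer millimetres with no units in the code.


// leg_h = 487 - 28 = 459
translate([335, 280, 459]) cube([475, 480, 28]);
translate([335, 280, 0]) cube([35, 35, 459]);
translate([775, 280, 0]) cube([35, 35, 459]);
translate([335, 725, 0]) cube([35, 35, 459]);
translate([775, 725, 0]) cube([35, 35, 459]);
translate([335, 734, 487]) cube([475, 26, 382]);


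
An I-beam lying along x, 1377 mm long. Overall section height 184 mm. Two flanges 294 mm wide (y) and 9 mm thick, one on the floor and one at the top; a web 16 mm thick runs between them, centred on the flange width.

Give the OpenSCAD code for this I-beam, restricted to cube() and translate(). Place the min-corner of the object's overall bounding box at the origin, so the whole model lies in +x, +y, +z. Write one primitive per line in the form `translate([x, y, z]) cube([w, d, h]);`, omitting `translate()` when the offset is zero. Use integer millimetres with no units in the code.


cube([1377, 294, 9]);
translate([0, 139, 9]) cube([1377, 16, 166]);
translate([0, 0, 175]) cube([1377, 294, 9]);


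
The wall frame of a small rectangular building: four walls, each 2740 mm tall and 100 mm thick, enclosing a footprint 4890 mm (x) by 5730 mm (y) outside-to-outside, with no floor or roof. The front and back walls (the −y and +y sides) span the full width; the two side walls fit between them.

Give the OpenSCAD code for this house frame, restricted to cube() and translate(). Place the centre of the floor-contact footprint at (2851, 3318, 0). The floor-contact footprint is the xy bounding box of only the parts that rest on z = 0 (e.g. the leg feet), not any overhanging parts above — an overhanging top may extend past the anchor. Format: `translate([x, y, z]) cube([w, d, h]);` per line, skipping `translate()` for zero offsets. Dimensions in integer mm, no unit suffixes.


translate([406, 453, 0]) cube([4890, 100, 2740]);
translate([406, 6083, 0]) cube([4890, 100, 2740]);
translate([406, 553, 0]) cube([100, 5530, 2740]);
translate([5196, 553, 0]) cube([100, 5530, 2740]);


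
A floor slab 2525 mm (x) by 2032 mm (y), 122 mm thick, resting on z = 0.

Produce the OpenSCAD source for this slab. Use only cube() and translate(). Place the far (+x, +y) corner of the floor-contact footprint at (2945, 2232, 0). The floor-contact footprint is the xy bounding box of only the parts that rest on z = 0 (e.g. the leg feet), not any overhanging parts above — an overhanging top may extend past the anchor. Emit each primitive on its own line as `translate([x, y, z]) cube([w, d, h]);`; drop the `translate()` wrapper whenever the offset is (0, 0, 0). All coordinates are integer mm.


translate([420, 200, 0]) cube([2525, 2032, 122]);


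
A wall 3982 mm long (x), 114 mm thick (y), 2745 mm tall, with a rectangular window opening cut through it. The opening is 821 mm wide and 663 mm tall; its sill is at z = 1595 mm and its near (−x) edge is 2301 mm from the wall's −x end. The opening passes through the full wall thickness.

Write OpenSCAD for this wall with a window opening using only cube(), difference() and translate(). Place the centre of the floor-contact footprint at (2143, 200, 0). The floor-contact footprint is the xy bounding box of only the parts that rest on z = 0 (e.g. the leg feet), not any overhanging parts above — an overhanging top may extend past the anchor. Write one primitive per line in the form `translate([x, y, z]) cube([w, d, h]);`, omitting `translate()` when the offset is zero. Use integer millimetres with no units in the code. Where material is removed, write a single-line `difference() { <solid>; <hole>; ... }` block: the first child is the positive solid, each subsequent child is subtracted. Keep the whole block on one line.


difference() { translate([152, 143, 0]) cube([3982, 114, 2745]); translate([2453, 143, 1595]) cube([821, 114, 663]); }


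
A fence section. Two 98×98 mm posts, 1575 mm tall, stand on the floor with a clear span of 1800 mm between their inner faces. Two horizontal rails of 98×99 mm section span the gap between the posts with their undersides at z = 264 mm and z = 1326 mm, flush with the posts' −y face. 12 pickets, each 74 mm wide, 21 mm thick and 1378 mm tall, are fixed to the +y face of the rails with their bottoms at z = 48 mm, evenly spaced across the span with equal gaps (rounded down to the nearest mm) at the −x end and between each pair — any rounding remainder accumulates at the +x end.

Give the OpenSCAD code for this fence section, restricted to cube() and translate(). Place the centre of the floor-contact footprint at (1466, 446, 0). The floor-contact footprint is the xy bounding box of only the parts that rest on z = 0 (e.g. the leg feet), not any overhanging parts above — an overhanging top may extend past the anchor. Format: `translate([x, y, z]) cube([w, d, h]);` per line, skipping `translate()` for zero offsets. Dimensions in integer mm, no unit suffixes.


translate([468, 397, 0]) cube([98, 98, 1575]);
translate([2366, 397, 0]) cube([98, 98, 1575]);
translate([566, 397, 264]) cube([1800, 98, 99]);
translate([566, 397, 1326]) cube([1800, 98, 99]);
translate([636, 495, 48]) cube([74, 21, 1378]);
translate([780, 495, 48]) cube([74, 21, 1378]);
translate([924, 495, 48]) cube([74, 21, 1378]);
translate([1068, 495, 48]) cube([74, 21, 1378]);
translate([1212, 495, 48]) cube([74, 21, 1378]);
translate([1356, 495, 48]) cube([74, 21, 1378]);
translate([1500, 495, 48]) cube([74, 21, 1378]);
translate([1644, 495, 48]) cube([74, 21, 1378]);
translate([1788, 495, 48]) cube([74, 21, 1378]);
translate([1932, 495, 48]) cube([74, 21, 1378]);
translate([2076, 495, 48]) cube([74, 21, 1378]);
translate([2220, 495, 48]) cube([74, 21, 1378]);


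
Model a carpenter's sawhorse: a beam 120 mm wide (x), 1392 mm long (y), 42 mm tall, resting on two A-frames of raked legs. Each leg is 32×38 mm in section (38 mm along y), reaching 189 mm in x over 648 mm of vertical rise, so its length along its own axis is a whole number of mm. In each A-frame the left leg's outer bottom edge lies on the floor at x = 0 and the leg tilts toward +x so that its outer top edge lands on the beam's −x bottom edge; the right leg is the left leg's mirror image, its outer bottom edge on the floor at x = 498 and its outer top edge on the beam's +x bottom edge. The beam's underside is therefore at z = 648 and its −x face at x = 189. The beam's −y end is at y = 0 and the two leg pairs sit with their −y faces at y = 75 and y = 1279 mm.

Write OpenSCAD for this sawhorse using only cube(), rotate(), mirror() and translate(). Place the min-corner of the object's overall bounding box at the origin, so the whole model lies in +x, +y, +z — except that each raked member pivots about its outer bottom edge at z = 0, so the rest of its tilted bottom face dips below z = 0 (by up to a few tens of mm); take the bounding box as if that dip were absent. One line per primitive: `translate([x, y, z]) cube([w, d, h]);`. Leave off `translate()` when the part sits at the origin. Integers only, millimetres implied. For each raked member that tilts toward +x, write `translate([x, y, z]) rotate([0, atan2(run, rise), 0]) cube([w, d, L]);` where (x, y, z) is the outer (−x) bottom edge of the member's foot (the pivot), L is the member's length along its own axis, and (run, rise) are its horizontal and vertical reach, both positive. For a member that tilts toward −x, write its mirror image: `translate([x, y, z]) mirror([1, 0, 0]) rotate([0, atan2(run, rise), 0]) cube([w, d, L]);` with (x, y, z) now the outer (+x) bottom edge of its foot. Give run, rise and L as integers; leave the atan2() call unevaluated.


// leg length = √(189² + 648²) = 675
// right-leg outer foot x = 2·189 + 120 = 498
// beam min-corner = (189, 0, 648)
translate([189, 0, 648]) cube([120, 1392, 42]);
translate([0, 75, 0]) rotate([0, atan2(189, 648), 0]) cube([32, 38, 675]);
translate([498, 75, 0]) mirror([1, 0, 0]) rotate([0, atan2(189, 648), 0]) cube([32, 38, 675]);
translate([0, 1279, 0]) rotate([0, atan2(189, 648), 0]) cube([32, 38, 675]);
translate([498, 1279, 0]) mirror([1, 0, 0]) rotate([0, atan2(189, 648), 0]) cube([32, 38, 675]);


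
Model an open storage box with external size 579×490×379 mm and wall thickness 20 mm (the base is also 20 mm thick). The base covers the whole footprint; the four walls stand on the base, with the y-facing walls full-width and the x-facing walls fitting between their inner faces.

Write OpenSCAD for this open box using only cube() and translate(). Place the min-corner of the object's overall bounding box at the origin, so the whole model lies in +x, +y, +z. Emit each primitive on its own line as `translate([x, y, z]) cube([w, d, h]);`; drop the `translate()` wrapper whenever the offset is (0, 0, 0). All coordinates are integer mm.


cube([579, 490, 20]);
translate([0, 0, 20]) cube([579, 20, 359]);
translate([0, 470, 20]) cube([579, 20, 359]);
translate([0, 20, 20]) cube([20, 450, 359]);
translate([559, 20, 20]) cube([20, 450, 359]);


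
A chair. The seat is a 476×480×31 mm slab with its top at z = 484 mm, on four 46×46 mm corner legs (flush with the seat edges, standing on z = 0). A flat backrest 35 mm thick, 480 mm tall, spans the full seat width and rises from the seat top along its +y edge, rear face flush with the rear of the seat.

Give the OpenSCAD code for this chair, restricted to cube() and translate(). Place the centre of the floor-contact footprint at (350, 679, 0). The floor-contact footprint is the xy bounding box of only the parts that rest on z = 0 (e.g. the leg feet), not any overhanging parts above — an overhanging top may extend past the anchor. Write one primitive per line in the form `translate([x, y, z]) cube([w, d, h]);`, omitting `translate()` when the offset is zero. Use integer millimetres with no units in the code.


translate([112, 439, 453]) cube([476, 480, 31]);
translate([112, 439, 0]) cube([46, 46, 453]);
translate([542, 439, 0]) cube([46, 46, 453]);
translate([112, 873, 0]) cube([46, 46, 453]);
translate([542, 873, 0]) cube([46, 46, 453]);
translate([112, 884, 484]) cube([476, 35, 480]);


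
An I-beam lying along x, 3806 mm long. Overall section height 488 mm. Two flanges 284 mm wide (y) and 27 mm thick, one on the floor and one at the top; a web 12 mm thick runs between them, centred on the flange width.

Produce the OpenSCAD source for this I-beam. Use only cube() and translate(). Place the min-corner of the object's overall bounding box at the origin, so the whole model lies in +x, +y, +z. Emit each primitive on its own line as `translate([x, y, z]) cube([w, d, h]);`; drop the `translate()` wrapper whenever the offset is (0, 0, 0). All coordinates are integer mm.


cube([3806, 284, 27]);
translate([0, 136, 27]) cube([3806, 12, 434]);
translate([0, 0, 461]) cube([3806, 284, 27]);


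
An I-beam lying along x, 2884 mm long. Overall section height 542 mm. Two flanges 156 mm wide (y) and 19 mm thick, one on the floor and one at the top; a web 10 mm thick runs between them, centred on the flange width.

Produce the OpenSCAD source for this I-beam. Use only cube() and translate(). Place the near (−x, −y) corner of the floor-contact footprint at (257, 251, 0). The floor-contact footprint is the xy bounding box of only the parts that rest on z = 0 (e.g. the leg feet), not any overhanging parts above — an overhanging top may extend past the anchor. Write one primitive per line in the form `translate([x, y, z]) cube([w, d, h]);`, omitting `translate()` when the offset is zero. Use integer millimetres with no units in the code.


translate([257, 251, 0]) cube([2884, 156, 19]);
translate([257, 324, 19]) cube([2884, 10, 504]);
translate([257, 251, 523]) cube([2884, 156, 19]);


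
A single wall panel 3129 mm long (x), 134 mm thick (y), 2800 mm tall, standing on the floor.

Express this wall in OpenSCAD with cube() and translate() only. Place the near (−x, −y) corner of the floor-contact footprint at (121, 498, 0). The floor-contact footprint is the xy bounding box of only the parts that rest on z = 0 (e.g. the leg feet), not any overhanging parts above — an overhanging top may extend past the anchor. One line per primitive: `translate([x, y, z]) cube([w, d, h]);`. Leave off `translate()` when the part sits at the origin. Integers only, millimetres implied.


translate([121, 498, 0]) cube([3129, 134, 2800]);


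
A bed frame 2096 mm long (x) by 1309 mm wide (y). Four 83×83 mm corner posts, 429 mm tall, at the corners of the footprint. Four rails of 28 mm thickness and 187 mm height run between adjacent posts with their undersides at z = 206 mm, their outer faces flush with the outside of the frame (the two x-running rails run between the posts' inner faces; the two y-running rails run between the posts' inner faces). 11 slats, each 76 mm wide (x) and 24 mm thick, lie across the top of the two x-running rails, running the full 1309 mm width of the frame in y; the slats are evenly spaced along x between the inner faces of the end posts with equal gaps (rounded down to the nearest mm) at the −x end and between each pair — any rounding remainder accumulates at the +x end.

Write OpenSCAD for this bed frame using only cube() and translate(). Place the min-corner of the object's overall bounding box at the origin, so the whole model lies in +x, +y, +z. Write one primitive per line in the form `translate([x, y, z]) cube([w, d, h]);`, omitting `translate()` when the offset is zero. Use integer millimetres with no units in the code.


cube([83, 83, 429]);
translate([0, 1226, 0]) cube([83, 83, 429]);
translate([2013, 0, 0]) cube([83, 83, 429]);
translate([2013, 1226, 0]) cube([83, 83, 429]);
translate([83, 0, 206]) cube([1930, 28, 187]);
translate([83, 1281, 206]) cube([1930, 28, 187]);
translate([0, 83, 206]) cube([28, 1143, 187]);
translate([2068, 83, 206]) cube([28, 1143, 187]);
translate([174, 0, 393]) cube([76, 1309, 24]);
translate([341, 0, 393]) cube([76, 1309, 24]);
translate([508, 0, 393]) cube([76, 1309, 24]);
translate([675, 0, 393]) cube([76, 1309, 24]);
translate([842, 0, 393]) cube([76, 1309, 24]);
translate([1009, 0, 393]) cube([76, 1309, 24]);
translate([1176, 0, 393]) cube([76, 1309, 24]);
translate([1343, 0, 393]) cube([76, 1309, 24]);
translate([1510, 0, 393]) cube([76, 1309, 24]);
translate([1677, 0, 393]) cube([76, 1309, 24]);
translate([1844, 0, 393]) cube([76, 1309, 24]);


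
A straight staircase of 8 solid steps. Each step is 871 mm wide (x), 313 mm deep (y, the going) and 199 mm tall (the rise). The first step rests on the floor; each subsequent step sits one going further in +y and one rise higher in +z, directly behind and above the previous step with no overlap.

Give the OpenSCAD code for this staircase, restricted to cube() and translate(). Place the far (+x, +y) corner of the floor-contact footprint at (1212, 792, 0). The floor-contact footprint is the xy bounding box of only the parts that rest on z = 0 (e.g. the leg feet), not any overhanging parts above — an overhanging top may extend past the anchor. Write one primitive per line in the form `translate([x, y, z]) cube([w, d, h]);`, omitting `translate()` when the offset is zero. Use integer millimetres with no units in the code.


translate([341, 479, 0]) cube([871, 313, 199]);
translate([341, 792, 199]) cube([871, 313, 199]);
translate([341, 1105, 398]) cube([871, 313, 199]);
translate([341, 1418, 597]) cube([871, 313, 199]);
translate([341, 1731, 796]) cube([871, 313, 199]);
translate([341, 2044, 995]) cube([871, 313, 199]);
translate([341, 2357, 1194]) cube([871, 313, 199]);
translate([341, 2670, 1393]) cube([871, 313, 199]);


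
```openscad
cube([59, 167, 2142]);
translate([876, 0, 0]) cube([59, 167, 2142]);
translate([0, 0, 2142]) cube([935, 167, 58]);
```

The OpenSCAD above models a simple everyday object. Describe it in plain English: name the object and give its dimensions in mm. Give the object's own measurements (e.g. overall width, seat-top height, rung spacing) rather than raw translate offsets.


A door frame. The clear opening is 817 mm wide and 2142 mm high. Two 59 mm wide jambs, 167 mm deep, stand either side of the opening from the floor to the top of the opening. A 58 mm thick head sits across the top of both jambs, spanning the full outside width of the frame.


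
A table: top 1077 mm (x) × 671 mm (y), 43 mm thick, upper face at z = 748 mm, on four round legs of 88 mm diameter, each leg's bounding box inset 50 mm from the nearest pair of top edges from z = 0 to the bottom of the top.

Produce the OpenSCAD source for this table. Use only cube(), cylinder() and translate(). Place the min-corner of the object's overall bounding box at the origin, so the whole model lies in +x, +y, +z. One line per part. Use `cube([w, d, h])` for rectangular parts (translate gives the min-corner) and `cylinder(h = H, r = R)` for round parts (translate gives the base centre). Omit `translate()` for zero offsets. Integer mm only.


translate([0, 0, 705]) cube([1077, 671, 43]);
translate([94, 94, 0]) cylinder(h = 705, r = 44);
translate([983, 94, 0]) cylinder(h = 705, r = 44);
translate([94, 577, 0]) cylinder(h = 705, r = 44);
translate([983, 577, 0]) cylinder(h = 705, r = 44);
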